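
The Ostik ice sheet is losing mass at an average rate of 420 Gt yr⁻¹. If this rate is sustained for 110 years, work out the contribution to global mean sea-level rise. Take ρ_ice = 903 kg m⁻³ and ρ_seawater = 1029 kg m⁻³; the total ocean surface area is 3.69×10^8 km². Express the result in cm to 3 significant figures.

Total mass lost = 420 Gt/yr × 110 yr = 4.620×10^4 Gt = 4.620×10^16 kg.
ρ_w = 1029 kg m⁻³, so water volume = 4.620×10^16 / 1029 = 4.490×10^13 m³.
Δh = 4.490×10^13 / 3.69×10^14 = 0.122 m = 12.2 cm.

≈ 12.2 cm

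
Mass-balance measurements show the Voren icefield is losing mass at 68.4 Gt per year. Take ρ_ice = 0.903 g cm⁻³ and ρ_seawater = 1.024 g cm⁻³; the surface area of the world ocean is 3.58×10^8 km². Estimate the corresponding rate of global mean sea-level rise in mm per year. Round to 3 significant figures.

ρ_w = 1.024 g cm⁻³ = 1024 kg m⁻³. Annual water volume added = 68.4 Gt / ρ_w = 6.840×10^13 kg / 1024 kg m⁻³ = 6.680×10^10 m³.
Δh per year = 6.680×10^10 / 3.58×10^14 = 1.87×10^-4 m = 0.187 mm.

≈ 0.187 mm/yr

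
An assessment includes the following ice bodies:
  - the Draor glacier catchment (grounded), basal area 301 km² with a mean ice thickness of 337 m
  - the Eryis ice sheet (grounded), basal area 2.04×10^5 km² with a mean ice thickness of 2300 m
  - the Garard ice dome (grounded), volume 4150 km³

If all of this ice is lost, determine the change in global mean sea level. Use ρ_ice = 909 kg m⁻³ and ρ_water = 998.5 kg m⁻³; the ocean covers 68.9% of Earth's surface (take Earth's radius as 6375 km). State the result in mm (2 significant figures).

≈ 1200 mm

Draor: ice volume = 301 km² × 337 m = 101.4 km³; 101.4 × (909/998.5) = 92.34 km³ of water.
Eryis: ice volume = 2.04×10^5 km² × 2300 m = 4.692×10^5 km³; 4.692×10^5 × (909/998.5) = 4.271×10^5 km³ of water.
Garard: 4150 km³ × (909/998.5) = 3778 km³ of water.
Total added water ≈ 4.310×10^14 m³ over 3.52×10^14 m² → Δh = 1.22 m = 1200 mm.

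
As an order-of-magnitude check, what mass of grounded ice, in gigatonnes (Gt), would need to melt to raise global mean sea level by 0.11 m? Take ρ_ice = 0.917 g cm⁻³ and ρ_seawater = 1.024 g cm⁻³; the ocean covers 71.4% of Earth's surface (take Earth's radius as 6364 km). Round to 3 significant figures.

≈ 4.09×10^4 Gt

Required water volume = Δh × A = 0.11 m × 3.63×10^14 m² = 3.997×10^13 m³.
ρ_w = 1.024 g cm⁻³ = 1024 kg m⁻³, so the mass of water = 3.997×10^13 m³ × 1024 kg m⁻³ = 4.093×10^16 kg = 4.09×10^4 Gt (and the same mass of ice, by conservation).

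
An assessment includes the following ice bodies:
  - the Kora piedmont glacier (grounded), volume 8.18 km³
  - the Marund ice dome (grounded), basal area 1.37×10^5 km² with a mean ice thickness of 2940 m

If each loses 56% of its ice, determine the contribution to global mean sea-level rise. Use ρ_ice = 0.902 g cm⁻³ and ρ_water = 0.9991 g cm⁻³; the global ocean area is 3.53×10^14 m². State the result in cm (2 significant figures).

≈ 58 cm

Kora: 0.56 × 8.18 km³ × (902/999.1) = 4.136 km³ of water.
Marund: ice volume = 1.37×10^5 km² × 2940 m = 4.028×10^5 km³; 0.56 × 4.028×10^5 × (902/999.1) = 2.036×10^5 km³ of water.
Total added water ≈ 2.036×10^14 m³ over 3.53×10^14 m² → Δh = 0.577 m = 58 cm.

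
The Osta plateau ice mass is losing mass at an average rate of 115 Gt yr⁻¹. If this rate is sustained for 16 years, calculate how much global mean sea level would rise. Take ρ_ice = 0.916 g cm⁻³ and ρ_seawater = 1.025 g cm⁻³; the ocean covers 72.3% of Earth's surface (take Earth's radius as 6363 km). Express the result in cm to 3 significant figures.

≈ 0.488 cm

Total mass lost = 115 Gt/yr × 16 yr = 1840 Gt = 1.840×10^15 kg.
ρ_w = 1.025 g cm⁻³ = 1025 kg m⁻³, so water volume = 1.840×10^15 / 1025 = 1.795×10^12 m³.
Δh = 1.795×10^12 / 3.68×10^14 = 4.88×10^-3 m = 0.488 cm.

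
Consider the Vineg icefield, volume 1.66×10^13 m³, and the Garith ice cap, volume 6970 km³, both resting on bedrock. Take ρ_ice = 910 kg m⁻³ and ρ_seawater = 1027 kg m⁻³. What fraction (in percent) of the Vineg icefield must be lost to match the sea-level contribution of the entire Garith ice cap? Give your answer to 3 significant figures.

≈ 42.0 %

Equal sea-level rise means equal mass of meltwater, i.e. equal mass of ice lost.
Ice mass of Garith: 6.343×10^15 kg; ice mass of Vineg: 1.511×10^16 kg.
Fraction required = 6.343×10^15 / 1.511×10^16 = 0.420 → 42.0 %.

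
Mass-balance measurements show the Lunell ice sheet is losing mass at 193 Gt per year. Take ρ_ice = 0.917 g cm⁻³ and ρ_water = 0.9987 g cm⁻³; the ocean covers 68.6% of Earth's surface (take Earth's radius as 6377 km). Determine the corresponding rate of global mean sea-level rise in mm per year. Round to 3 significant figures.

ρ_w = 0.9987 g cm⁻³ = 998.7 kg m⁻³. Annual water volume added = 193 Gt / ρ_w = 1.930×10^14 kg / 998.7 kg m⁻³ = 1.933×10^11 m³.
Δh per year = 1.933×10^11 / 3.51×10^14 = 5.51×10^-4 m = 0.551 mm.

≈ 0.551 mm/yr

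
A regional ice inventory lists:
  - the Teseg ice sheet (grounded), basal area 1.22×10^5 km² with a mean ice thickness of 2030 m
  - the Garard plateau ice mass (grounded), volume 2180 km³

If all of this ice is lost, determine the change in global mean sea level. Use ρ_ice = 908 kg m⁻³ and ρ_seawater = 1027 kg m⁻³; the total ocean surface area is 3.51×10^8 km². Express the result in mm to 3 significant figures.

≈ 629 mm

Teseg: ice volume = 1.22×10^5 km² × 2030 m = 2.477×10^5 km³; 2.477×10^5 × (908/1027) = 2.190×10^5 km³ of water.
Garard: 2180 km³ × (908/1027) = 1927 km³ of water.
Total added water ≈ 2.209×10^14 m³ over 3.51×10^14 m² → Δh = 0.629 m = 629 mm.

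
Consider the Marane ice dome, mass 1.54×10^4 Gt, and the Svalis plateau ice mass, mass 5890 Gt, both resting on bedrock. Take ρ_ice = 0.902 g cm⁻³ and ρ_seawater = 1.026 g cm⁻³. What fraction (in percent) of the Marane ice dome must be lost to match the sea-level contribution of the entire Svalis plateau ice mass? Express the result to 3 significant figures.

≈ 38.2 %

Equal sea-level rise means equal mass of meltwater, i.e. equal mass of ice lost.
Ice mass of Svalis: 5.890×10^15 kg; ice mass of Marane: 1.540×10^16 kg.
Fraction required = 5.890×10^15 / 1.540×10^16 = 0.382 → 38.2 %.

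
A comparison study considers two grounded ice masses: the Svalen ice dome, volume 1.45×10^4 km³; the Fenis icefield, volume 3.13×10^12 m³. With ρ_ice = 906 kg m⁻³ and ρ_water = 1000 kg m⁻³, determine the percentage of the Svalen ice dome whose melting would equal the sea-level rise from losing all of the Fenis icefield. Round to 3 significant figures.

Equal sea-level rise means equal mass of meltwater, i.e. equal mass of ice lost.
Ice mass of Fenis: 2.836×10^15 kg; ice mass of Svalen: 1.314×10^16 kg.
Fraction required = 2.836×10^15 / 1.314×10^16 = 0.216 → 21.6 %.

≈ 21.6 %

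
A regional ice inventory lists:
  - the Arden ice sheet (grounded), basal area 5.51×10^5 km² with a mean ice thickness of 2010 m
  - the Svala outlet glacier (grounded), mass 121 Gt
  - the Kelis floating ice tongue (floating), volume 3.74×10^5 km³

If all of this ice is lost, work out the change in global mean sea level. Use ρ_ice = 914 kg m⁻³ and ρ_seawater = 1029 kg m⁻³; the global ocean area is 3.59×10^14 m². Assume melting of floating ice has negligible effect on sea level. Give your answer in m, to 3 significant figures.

≈ 2.74 m

Arden: ice volume = 5.51×10^5 km² × 2010 m = 1.108×10^6 km³; 1.108×10^6 × (914/1029) = 9.837×10^5 km³ of water.
Svala: 121 Gt = 1.210×10^14 kg; dividing by ρ_w = 1029 kg m⁻³ gives 1.176×10^11 m³ of water.
The Kelis floating ice tongue is floating and already displaces its own weight of water, so its melt adds essentially nothing to sea level.
Total added water ≈ 9.839×10^14 m³ over 3.59×10^14 m² → Δh = 2.74 m.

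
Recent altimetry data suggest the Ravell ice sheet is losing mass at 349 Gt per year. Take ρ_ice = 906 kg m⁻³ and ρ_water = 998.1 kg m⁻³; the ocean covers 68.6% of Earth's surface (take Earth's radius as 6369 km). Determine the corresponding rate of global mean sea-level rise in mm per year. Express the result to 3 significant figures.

≈ 1.00 mm/yr

ρ_w = 998.1 kg m⁻³. Annual water volume added = 349 Gt / ρ_w = 3.490×10^14 kg / 998.1 kg m⁻³ = 3.497×10^11 m³.
Δh per year = 3.497×10^11 / 3.50×10^14 = 1.00×10^-3 m = 1.00 mm.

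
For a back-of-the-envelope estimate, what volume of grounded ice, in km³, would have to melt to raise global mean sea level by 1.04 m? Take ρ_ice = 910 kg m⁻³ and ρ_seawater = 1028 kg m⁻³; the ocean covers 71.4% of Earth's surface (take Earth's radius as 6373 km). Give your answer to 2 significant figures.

Required water volume = Δh × A = 1.04 m × 3.64×10^14 m² = 3.790×10^14 m³ = 3.790×10^5 km³.
Ice volume = water volume × ρ_w/ρ_ice = 3.790×10^5 × 1028/910 = 4.3×10^5 km³.

≈ 4.3×10^5 km³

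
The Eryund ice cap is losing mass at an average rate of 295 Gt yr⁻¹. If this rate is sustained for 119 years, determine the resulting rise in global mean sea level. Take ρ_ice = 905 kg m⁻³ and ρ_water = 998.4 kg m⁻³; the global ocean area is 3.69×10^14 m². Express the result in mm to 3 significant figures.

Total mass lost = 295 Gt/yr × 119 yr = 3.510×10^4 Gt = 3.510×10^16 kg.
ρ_w = 998.4 kg m⁻³, so water volume = 3.510×10^16 / 998.4 = 3.516×10^13 m³.
Δh = 3.516×10^13 / 3.69×10^14 = 0.0953 m = 95.3 mm.

≈ 95.3 mm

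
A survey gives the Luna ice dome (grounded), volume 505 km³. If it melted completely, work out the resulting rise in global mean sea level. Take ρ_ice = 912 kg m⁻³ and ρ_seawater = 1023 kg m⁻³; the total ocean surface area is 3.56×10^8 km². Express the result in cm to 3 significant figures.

Luna: 505 km³ × (912/1023) = 450.2 km³ of water.
Spread over 3.56×10^14 m² of ocean, Δh = 4.502×10^11 / 3.56×10^14 = 1.26×10^-3 m = 0.126 cm.

≈ 0.126 cm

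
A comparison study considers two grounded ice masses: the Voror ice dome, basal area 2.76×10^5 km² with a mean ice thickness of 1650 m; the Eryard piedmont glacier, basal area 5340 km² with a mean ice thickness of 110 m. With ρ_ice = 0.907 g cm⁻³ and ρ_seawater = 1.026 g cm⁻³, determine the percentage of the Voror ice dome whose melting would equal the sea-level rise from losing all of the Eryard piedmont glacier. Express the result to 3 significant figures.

Equal sea-level rise means equal mass of meltwater, i.e. equal mass of ice lost.
Ice mass of Eryard: 5.328×10^14 kg; ice mass of Voror: 4.130×10^17 kg.
Fraction required = 5.328×10^14 / 4.130×10^17 = 1.29×10^-3 → 0.129 %.

≈ 0.129 %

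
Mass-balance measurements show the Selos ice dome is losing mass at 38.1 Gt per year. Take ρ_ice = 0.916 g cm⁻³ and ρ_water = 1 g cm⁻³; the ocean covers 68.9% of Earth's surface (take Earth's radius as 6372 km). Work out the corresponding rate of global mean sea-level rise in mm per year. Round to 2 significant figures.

≈ 0.11 mm/yr

ρ_w = 1 g cm⁻³ = 1000 kg m⁻³. Annual water volume added = 38.1 Gt / ρ_w = 3.810×10^13 kg / 1000 kg m⁻³ = 3.810×10^10 m³.
Δh per year = 3.810×10^10 / 3.52×10^14 = 1.08×10^-4 m = 0.11 mm.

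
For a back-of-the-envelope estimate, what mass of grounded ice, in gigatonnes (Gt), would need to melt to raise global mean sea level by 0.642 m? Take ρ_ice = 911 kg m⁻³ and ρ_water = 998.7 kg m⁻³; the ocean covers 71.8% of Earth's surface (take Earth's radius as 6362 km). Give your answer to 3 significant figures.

≈ 2.34×10^5 Gt

Required water volume = Δh × A = 0.642 m × 3.65×10^14 m² = 2.345×10^14 m³.
ρ_w = 998.7 kg m⁻³, so the mass of water = 2.345×10^14 m³ × 998.7 kg m⁻³ = 2.341×10^17 kg = 2.34×10^5 Gt (and the same mass of ice, by conservation).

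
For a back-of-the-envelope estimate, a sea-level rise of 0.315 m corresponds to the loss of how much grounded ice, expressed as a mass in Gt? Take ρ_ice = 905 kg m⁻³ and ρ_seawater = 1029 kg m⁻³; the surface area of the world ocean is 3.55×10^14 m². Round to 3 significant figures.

≈ 1.15×10^5 Gt

Required water volume = Δh × A = 0.315 m × 3.55×10^14 m² = 1.118×10^14 m³.
ρ_w = 1029 kg m⁻³, so the mass of water = 1.118×10^14 m³ × 1029 kg m⁻³ = 1.151×10^17 kg = 1.15×10^5 Gt (and the same mass of ice, by conservation).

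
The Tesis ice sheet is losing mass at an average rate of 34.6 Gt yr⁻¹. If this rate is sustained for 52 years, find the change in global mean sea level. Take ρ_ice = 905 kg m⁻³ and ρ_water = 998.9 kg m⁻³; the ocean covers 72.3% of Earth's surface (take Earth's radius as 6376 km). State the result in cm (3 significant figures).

≈ 0.488 cm

Total mass lost = 34.6 Gt/yr × 52 yr = 1799 Gt = 1.799×10^15 kg.
ρ_w = 998.9 kg m⁻³, so water volume = 1.799×10^15 / 998.9 = 1.801×10^12 m³.
Δh = 1.801×10^12 / 3.69×10^14 = 4.88×10^-3 m = 0.488 cm.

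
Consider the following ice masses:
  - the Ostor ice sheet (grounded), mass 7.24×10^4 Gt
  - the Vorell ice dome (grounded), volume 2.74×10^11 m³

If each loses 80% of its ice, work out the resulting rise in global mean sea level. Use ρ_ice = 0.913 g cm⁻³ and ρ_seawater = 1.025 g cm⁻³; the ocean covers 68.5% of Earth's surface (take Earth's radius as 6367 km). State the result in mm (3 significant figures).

Ostor: 0.8 × 7.24×10^4 Gt = 5.792×10^16 kg; dividing by ρ_w = 1.025 g cm⁻³ = 1025 kg m⁻³ gives 5.651×10^13 m³ of water.
Vorell: 0.8 × 2.74×10^11 m³ × (913/1025) = 1.952×10^11 m³ of water.
Total added water ≈ 5.670×10^13 m³ over 3.49×10^14 m² → Δh = 0.162 m = 162 mm.

≈ 162 mm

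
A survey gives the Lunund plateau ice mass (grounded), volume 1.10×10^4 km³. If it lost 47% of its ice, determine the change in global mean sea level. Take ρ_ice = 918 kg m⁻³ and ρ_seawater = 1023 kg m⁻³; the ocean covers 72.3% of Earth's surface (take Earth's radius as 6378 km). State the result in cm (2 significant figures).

Lunund: 0.47 × 1.10×10^4 km³ × (918/1023) = 4639 km³ of water.
Spread over 3.70×10^14 m² of ocean, Δh = 4.639×10^12 / 3.70×10^14 = 0.0126 m = 1.3 cm.

≈ 1.3 cm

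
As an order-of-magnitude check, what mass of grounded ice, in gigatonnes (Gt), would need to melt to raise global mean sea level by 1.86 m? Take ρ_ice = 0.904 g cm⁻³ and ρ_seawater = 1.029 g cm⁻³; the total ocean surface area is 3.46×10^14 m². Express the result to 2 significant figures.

Required water volume = Δh × A = 1.86 m × 3.46×10^14 m² = 6.436×10^14 m³.
ρ_w = 1.029 g cm⁻³ = 1029 kg m⁻³, so the mass of water = 6.436×10^14 m³ × 1029 kg m⁻³ = 6.622×10^17 kg = 6.6×10^5 Gt (and the same mass of ice, by conservation).

≈ 6.6×10^5 Gt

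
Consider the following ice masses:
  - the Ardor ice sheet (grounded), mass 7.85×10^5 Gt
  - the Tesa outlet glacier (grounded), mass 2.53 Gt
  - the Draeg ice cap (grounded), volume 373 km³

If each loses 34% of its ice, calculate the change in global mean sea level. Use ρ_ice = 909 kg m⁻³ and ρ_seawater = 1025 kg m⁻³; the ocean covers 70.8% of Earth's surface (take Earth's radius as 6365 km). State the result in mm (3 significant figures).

≈ 723 mm

Ardor: 0.34 × 7.85×10^5 Gt = 2.669×10^17 kg; dividing by ρ_w = 1025 kg m⁻³ gives 2.604×10^14 m³ of water.
Tesa: 0.34 × 2.53 Gt = 8.602×10^11 kg; dividing by ρ_w = 1025 kg m⁻³ gives 8.392×10^8 m³ of water.
Draeg: 0.34 × 373 km³ × (909/1025) = 112.5 km³ of water.
Total added water ≈ 2.605×10^14 m³ over 3.60×10^14 m² → Δh = 0.723 m = 723 mm.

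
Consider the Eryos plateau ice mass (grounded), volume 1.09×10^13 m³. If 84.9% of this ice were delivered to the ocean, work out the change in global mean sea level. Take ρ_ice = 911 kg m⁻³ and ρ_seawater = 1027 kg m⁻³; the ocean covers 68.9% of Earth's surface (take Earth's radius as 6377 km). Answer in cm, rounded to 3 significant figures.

≈ 2.33 cm

Eryos: 0.849 × 1.09×10^13 m³ × (911/1027) = 8.209×10^12 m³ of water.
Spread over 3.52×10^14 m² of ocean, Δh = 8.209×10^12 / 3.52×10^14 = 0.0233 m = 2.33 cm.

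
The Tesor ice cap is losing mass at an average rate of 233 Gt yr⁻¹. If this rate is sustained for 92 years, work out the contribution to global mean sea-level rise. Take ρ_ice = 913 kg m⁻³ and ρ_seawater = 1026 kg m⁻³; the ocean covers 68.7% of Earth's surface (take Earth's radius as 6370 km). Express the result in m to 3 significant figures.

Total mass lost = 233 Gt/yr × 92 yr = 2.144×10^4 Gt = 2.144×10^16 kg.
ρ_w = 1026 kg m⁻³, so water volume = 2.144×10^16 / 1026 = 2.089×10^13 m³.
Δh = 2.089×10^13 / 3.50×10^14 = 0.0596 m.

≈ 0.0596 m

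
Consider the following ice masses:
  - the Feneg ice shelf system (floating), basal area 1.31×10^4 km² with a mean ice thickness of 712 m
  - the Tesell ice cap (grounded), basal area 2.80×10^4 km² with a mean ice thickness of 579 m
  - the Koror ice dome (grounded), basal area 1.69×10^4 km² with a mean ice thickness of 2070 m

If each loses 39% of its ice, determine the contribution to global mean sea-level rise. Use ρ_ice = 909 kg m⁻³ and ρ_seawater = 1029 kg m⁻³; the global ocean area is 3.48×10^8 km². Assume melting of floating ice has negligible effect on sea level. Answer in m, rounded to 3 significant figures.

≈ 0.0507 m

The Feneg ice shelf system is floating and already displaces its own weight of water, so its melt adds essentially nothing to sea level.
Tesell: ice volume = 2.80×10^4 km² × 579 m = 1.621×10^4 km³; 0.39 × 1.621×10^4 × (909/1029) = 5585 km³ of water.
Koror: ice volume = 1.69×10^4 km² × 2070 m = 3.498×10^4 km³; 0.39 × 3.498×10^4 × (909/1029) = 1.205×10^4 km³ of water.
Total added water ≈ 1.764×10^13 m³ over 3.48×10^14 m² → Δh = 0.0507 m.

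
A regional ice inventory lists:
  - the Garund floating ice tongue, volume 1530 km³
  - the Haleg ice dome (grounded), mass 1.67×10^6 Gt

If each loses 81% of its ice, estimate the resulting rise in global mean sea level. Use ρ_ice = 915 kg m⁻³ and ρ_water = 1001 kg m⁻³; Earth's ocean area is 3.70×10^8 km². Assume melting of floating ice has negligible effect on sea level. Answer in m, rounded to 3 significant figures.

The Garund floating ice tongue is floating and already displaces its own weight of water, so its melt adds essentially nothing to sea level.
Haleg: 0.81 × 1.67×10^6 Gt = 1.353×10^18 kg; dividing by ρ_w = 1001 kg m⁻³ gives 1.351×10^15 m³ of water.
Total added water ≈ 1.351×10^15 m³ over 3.70×10^14 m² → Δh = 3.65 m.

≈ 3.65 m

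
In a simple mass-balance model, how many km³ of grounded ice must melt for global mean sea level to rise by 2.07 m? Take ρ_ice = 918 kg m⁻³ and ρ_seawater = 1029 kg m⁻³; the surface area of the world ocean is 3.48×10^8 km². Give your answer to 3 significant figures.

≈ 8.07×10^5 km³

Required water volume = Δh × A = 2.07 m × 3.48×10^14 m² = 7.204×10^14 m³ = 7.204×10^5 km³.
Ice volume = water volume × ρ_w/ρ_ice = 7.204×10^5 × 1029/918 = 8.07×10^5 km³.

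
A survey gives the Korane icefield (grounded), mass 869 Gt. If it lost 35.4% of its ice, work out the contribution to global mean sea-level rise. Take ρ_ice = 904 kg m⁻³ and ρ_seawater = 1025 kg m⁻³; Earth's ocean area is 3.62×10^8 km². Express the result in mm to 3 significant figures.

≈ 0.829 mm

Korane: 0.354 × 869 Gt = 3.076×10^14 kg; dividing by ρ_w = 1025 kg m⁻³ gives 3.001×10^11 m³ of water.
Spread over 3.62×10^14 m² of ocean, Δh = 3.001×10^11 / 3.62×10^14 = 8.29×10^-4 m = 0.829 mm.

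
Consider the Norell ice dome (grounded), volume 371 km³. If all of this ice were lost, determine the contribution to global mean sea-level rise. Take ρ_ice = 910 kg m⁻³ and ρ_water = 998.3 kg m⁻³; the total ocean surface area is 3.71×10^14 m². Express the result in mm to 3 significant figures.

≈ 0.912 mm

Norell: 371 km³ × (910/998.3) = 338.2 km³ of water.
Spread over 3.71×10^14 m² of ocean, Δh = 3.382×10^11 / 3.71×10^14 = 9.12×10^-4 m = 0.912 mm.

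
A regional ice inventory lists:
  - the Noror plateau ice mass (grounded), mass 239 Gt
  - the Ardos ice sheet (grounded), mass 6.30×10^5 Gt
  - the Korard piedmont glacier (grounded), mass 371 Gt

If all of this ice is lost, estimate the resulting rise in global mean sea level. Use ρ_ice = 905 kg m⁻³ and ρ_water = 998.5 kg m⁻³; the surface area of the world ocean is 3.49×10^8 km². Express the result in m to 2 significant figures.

Noror: 239 Gt = 2.390×10^14 kg; dividing by ρ_w = 998.5 kg m⁻³ gives 2.394×10^11 m³ of water.
Ardos: 6.30×10^5 Gt = 6.300×10^17 kg; dividing by ρ_w = 998.5 kg m⁻³ gives 6.309×10^14 m³ of water.
Korard: 371 Gt = 3.710×10^14 kg; dividing by ρ_w = 998.5 kg m⁻³ gives 3.716×10^11 m³ of water.
Total added water ≈ 6.316×10^14 m³ over 3.49×10^14 m² → Δh = 1.81 m.

≈ 1.8 m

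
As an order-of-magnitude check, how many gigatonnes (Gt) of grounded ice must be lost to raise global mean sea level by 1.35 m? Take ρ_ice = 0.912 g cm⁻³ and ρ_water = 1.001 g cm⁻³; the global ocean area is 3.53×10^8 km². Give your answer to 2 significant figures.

≈ 4.8×10^5 Gt

Required water volume = Δh × A = 1.35 m × 3.53×10^14 m² = 4.766×10^14 m³.
ρ_w = 1.001 g cm⁻³ = 1001 kg m⁻³, so the mass of water = 4.766×10^14 m³ × 1001 kg m⁻³ = 4.770×10^17 kg = 4.8×10^5 Gt (and the same mass of ice, by conservation).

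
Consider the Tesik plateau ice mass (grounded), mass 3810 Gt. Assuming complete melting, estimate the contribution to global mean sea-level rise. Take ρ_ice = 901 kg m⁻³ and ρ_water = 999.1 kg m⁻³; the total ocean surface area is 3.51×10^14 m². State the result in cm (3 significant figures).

≈ 1.09 cm

Tesik: 3810 Gt = 3.810×10^15 kg; dividing by ρ_w = 999.1 kg m⁻³ gives 3.813×10^12 m³ of water.
Spread over 3.51×10^14 m² of ocean, Δh = 3.813×10^12 / 3.51×10^14 = 0.0109 m = 1.09 cm.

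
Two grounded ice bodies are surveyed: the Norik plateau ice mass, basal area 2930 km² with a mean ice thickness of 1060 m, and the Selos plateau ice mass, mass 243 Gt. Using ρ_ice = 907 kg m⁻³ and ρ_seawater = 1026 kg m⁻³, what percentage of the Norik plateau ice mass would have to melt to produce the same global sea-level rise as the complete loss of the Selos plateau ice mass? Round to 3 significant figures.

≈ 8.63 %

Equal sea-level rise means equal mass of meltwater, i.e. equal mass of ice lost.
Ice mass of Selos: 2.430×10^14 kg; ice mass of Norik: 2.817×10^15 kg.
Fraction required = 2.430×10^14 / 2.817×10^15 = 0.0863 → 8.63 %.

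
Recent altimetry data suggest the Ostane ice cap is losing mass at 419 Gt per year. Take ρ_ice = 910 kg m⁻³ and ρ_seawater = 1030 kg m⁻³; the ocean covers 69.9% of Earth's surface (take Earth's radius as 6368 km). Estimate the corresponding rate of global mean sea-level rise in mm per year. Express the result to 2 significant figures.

≈ 1.1 mm/yr

ρ_w = 1030 kg m⁻³. Annual water volume added = 419 Gt / ρ_w = 4.190×10^14 kg / 1030 kg m⁻³ = 4.068×10^11 m³.
Δh per year = 4.068×10^11 / 3.56×10^14 = 1.14×10^-3 m = 1.1 mm.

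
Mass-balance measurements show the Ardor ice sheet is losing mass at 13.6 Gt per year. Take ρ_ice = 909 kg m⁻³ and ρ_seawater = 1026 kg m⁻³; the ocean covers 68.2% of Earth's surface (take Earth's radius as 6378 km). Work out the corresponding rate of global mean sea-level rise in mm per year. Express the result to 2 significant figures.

ρ_w = 1026 kg m⁻³. Annual water volume added = 13.6 Gt / ρ_w = 1.360×10^13 kg / 1026 kg m⁻³ = 1.326×10^10 m³.
Δh per year = 1.326×10^10 / 3.49×10^14 = 3.80×10^-5 m = 0.038 mm.

≈ 0.038 mm/yr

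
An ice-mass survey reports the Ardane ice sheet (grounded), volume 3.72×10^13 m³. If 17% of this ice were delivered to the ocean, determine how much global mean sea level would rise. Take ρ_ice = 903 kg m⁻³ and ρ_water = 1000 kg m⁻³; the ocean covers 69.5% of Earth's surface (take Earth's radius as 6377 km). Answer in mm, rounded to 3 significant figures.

≈ 16.1 mm

Ardane: 0.17 × 3.72×10^13 m³ × (903/1000) = 5.711×10^12 m³ of water.
Spread over 3.55×10^14 m² of ocean, Δh = 5.711×10^12 / 3.55×10^14 = 0.0161 m = 16.1 mm.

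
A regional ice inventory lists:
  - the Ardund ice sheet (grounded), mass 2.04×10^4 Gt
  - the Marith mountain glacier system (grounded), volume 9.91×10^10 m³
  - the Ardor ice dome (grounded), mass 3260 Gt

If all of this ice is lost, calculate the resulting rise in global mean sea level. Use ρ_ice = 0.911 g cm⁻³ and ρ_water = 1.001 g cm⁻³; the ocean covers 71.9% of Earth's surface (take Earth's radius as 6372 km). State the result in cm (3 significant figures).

≈ 6.47 cm

Ardund: 2.04×10^4 Gt = 2.040×10^16 kg; dividing by ρ_w = 1.001 g cm⁻³ = 1001 kg m⁻³ gives 2.038×10^13 m³ of water.
Marith: 9.91×10^10 m³ × (911/1001) = 9.019×10^10 m³ of water.
Ardor: 3260 Gt = 3.260×10^15 kg; dividing by ρ_w = 1001 kg m⁻³ gives 3.257×10^12 m³ of water.
Total added water ≈ 2.373×10^13 m³ over 3.67×10^14 m² → Δh = 0.0647 m = 6.47 cm.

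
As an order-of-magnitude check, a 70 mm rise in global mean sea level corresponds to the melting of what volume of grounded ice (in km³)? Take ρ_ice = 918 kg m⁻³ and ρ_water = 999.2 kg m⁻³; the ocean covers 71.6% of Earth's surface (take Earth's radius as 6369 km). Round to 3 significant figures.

Required water volume = Δh × A = 0.07 m × 3.65×10^14 m² = 2.555×10^13 m³ = 2.555×10^4 km³.
Ice volume = water volume × ρ_w/ρ_ice = 2.555×10^4 × 999.2/918 = 2.78×10^4 km³.

≈ 2.78×10^4 km³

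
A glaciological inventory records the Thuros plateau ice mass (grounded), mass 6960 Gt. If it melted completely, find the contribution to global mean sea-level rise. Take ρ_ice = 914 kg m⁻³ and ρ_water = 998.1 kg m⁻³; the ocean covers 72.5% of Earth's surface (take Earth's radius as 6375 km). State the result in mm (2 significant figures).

≈ 19 mm

Thuros: 6960 Gt = 6.960×10^15 kg; dividing by ρ_w = 998.1 kg m⁻³ gives 6.973×10^12 m³ of water.
Spread over 3.70×10^14 m² of ocean, Δh = 6.973×10^12 / 3.70×10^14 = 0.0188 m = 19 mm.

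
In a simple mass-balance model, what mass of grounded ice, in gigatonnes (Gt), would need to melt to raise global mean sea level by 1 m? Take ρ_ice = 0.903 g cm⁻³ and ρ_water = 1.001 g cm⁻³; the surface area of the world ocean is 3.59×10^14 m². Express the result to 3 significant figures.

Required water volume = Δh × A = 1 m × 3.59×10^14 m² = 3.590×10^14 m³.
ρ_w = 1.001 g cm⁻³ = 1001 kg m⁻³, so the mass of water = 3.590×10^14 m³ × 1001 kg m⁻³ = 3.594×10^17 kg = 3.59×10^5 Gt (and the same mass of ice, by conservation).

≈ 3.59×10^5 Gt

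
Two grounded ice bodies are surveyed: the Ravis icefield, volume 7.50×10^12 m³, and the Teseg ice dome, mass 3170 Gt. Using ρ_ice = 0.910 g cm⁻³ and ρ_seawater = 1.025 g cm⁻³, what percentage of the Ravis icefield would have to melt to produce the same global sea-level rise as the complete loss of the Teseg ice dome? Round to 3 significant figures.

Equal sea-level rise means equal mass of meltwater, i.e. equal mass of ice lost.
Ice mass of Teseg: 3.170×10^15 kg; ice mass of Ravis: 6.825×10^15 kg.
Fraction required = 3.170×10^15 / 6.825×10^15 = 0.464 → 46.4 %.

≈ 46.4 %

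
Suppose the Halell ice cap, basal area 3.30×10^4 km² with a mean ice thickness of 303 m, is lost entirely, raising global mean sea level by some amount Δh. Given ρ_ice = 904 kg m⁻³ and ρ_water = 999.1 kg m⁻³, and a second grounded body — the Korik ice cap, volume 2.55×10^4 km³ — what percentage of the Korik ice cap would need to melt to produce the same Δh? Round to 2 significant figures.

≈ 39 %

Equal sea-level rise means equal mass of meltwater, i.e. equal mass of ice lost.
Ice mass of Halell: 9.039×10^15 kg; ice mass of Korik: 2.305×10^16 kg.
Fraction required = 9.039×10^15 / 2.305×10^16 = 0.392 → 39 %.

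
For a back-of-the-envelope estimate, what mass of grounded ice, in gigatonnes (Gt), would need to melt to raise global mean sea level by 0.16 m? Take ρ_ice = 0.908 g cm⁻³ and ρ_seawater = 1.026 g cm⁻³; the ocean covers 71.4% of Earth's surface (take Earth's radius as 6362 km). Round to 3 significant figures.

≈ 5.96×10^4 Gt

Required water volume = Δh × A = 0.16 m × 3.63×10^14 m² = 5.811×10^13 m³.
ρ_w = 1.026 g cm⁻³ = 1026 kg m⁻³, so the mass of water = 5.811×10^13 m³ × 1026 kg m⁻³ = 5.962×10^16 kg = 5.96×10^4 Gt (and the same mass of ice, by conservation).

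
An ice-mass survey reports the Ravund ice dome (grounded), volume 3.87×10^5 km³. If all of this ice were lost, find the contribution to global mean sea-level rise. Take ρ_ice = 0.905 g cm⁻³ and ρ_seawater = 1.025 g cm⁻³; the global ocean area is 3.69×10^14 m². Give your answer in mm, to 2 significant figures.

≈ 930 mm

Ravund: 3.87×10^5 km³ × (905/1025) = 3.417×10^5 km³ of water.
Spread over 3.69×10^14 m² of ocean, Δh = 3.417×10^14 / 3.69×10^14 = 0.926 m = 930 mm.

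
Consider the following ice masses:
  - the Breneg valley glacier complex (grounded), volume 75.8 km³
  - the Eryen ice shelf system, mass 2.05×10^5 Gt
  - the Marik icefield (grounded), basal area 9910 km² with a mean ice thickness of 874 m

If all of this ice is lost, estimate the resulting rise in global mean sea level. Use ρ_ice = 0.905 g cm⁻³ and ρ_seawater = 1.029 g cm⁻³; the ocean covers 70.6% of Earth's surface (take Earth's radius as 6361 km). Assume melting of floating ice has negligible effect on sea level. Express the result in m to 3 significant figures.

≈ 0.0214 m

Breneg: 75.8 km³ × (905/1029) = 66.67 km³ of water.
The Eryen ice shelf system is floating and already displaces its own weight of water, so its melt adds essentially nothing to sea level.
Marik: ice volume = 9910 km² × 874 m = 8661 km³; 8661 × (905/1029) = 7618 km³ of water.
Total added water ≈ 7.684×10^12 m³ over 3.59×10^14 m² → Δh = 0.0214 m.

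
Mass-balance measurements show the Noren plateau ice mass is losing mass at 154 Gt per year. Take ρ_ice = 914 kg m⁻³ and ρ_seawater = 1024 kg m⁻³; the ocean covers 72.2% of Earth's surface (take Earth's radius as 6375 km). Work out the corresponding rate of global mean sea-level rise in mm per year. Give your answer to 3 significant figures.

≈ 0.408 mm/yr

ρ_w = 1024 kg m⁻³. Annual water volume added = 154 Gt / ρ_w = 1.540×10^14 kg / 1024 kg m⁻³ = 1.504×10^11 m³.
Δh per year = 1.504×10^11 / 3.69×10^14 = 4.08×10^-4 m = 0.408 mm.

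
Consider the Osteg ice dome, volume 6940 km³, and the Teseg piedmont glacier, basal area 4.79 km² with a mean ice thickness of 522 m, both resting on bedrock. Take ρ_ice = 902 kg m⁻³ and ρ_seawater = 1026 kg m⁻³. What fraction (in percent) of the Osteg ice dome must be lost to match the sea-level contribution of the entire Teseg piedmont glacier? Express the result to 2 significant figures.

≈ 0.036 %

Equal sea-level rise means equal mass of meltwater, i.e. equal mass of ice lost.
Ice mass of Teseg: 2.255×10^12 kg; ice mass of Osteg: 6.260×10^15 kg.
Fraction required = 2.255×10^12 / 6.260×10^15 = 3.60×10^-4 → 0.036 %.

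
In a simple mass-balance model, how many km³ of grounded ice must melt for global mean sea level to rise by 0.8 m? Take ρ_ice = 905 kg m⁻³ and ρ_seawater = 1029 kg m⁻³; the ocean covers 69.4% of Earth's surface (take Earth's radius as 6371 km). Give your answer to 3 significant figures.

≈ 3.22×10^5 km³

Required water volume = Δh × A = 0.8 m × 3.54×10^14 m² = 2.832×10^14 m³ = 2.832×10^5 km³.
Ice volume = water volume × ρ_w/ρ_ice = 2.832×10^5 × 1029/905 = 3.22×10^5 km³.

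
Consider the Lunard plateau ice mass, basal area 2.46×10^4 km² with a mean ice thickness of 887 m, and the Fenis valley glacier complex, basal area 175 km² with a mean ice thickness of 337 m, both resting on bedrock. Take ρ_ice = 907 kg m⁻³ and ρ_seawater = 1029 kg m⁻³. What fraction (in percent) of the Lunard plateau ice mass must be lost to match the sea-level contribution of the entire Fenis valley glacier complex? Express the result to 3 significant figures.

Equal sea-level rise means equal mass of meltwater, i.e. equal mass of ice lost.
Ice mass of Fenis: 5.349×10^13 kg; ice mass of Lunard: 1.979×10^16 kg.
Fraction required = 5.349×10^13 / 1.979×10^16 = 2.70×10^-3 → 0.270 %.

≈ 0.270 %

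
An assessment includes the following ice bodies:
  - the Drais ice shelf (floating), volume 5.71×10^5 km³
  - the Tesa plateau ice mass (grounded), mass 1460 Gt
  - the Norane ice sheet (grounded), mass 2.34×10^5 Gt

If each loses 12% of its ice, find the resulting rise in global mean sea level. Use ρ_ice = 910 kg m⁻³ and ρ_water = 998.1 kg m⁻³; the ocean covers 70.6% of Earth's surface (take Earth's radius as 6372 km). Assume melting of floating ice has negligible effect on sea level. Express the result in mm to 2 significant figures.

≈ 79 mm

The Drais ice shelf is floating and already displaces its own weight of water, so its melt adds essentially nothing to sea level.
Tesa: 0.12 × 1460 Gt = 1.752×10^14 kg; dividing by ρ_w = 998.1 kg m⁻³ gives 1.755×10^11 m³ of water.
Norane: 0.12 × 2.34×10^5 Gt = 2.808×10^16 kg; dividing by ρ_w = 998.1 kg m⁻³ gives 2.813×10^13 m³ of water.
Total added water ≈ 2.831×10^13 m³ over 3.60×10^14 m² → Δh = 0.0786 m = 79 mm.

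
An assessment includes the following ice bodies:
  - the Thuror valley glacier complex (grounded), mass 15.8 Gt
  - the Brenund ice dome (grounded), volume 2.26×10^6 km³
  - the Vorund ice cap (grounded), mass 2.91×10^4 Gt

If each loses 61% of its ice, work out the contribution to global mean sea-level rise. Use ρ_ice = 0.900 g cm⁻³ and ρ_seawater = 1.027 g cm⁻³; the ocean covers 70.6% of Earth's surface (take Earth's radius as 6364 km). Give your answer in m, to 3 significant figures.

Thuror: 0.61 × 15.8 Gt = 9.638×10^12 kg; dividing by ρ_w = 1.027 g cm⁻³ = 1027 kg m⁻³ gives 9.385×10^9 m³ of water.
Brenund: 0.61 × 2.26×10^6 km³ × (900/1027) = 1.208×10^6 km³ of water.
Vorund: 0.61 × 2.91×10^4 Gt = 1.775×10^16 kg; dividing by ρ_w = 1027 kg m⁻³ gives 1.728×10^13 m³ of water.
Total added water ≈ 1.225×10^15 m³ over 3.59×10^14 m² → Δh = 3.41 m.

≈ 3.41 m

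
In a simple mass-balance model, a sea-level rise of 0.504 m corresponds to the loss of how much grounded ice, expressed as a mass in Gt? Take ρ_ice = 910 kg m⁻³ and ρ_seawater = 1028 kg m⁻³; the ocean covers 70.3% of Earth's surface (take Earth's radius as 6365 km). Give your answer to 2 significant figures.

≈ 1.9×10^5 Gt

Required water volume = Δh × A = 0.504 m × 3.58×10^14 m² = 1.804×10^14 m³.
ρ_w = 1028 kg m⁻³, so the mass of water = 1.804×10^14 m³ × 1028 kg m⁻³ = 1.854×10^17 kg = 1.9×10^5 Gt (and the same mass of ice, by conservation).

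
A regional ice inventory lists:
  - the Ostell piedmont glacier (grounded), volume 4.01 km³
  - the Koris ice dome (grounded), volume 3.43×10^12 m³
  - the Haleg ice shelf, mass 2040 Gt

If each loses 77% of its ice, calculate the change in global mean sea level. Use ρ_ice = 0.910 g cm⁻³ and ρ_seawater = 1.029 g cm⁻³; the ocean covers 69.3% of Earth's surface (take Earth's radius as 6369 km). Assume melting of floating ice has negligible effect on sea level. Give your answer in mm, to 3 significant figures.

≈ 6.62 mm

Ostell: 0.77 × 4.01 km³ × (910/1029) = 2.731 km³ of water.
Koris: 0.77 × 3.43×10^12 m³ × (910/1029) = 2.336×10^12 m³ of water.
The Haleg ice shelf is floating and already displaces its own weight of water, so its melt adds essentially nothing to sea level.
Total added water ≈ 2.338×10^12 m³ over 3.53×10^14 m² → Δh = 6.62×10^-3 m = 6.62 mm.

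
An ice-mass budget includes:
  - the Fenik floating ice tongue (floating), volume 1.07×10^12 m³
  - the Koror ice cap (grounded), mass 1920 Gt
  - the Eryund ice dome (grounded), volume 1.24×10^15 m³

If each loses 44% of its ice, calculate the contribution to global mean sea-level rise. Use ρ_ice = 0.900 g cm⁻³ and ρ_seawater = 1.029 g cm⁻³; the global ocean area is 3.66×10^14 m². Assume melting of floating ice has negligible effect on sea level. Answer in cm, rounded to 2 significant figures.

The Fenik floating ice tongue is floating and already displaces its own weight of water, so its melt adds essentially nothing to sea level.
Koror: 0.44 × 1920 Gt = 8.448×10^14 kg; dividing by ρ_w = 1.029 g cm⁻³ = 1029 kg m⁻³ gives 8.210×10^11 m³ of water.
Eryund: 0.44 × 1.24×10^15 m³ × (900/1029) = 4.772×10^14 m³ of water.
Total added water ≈ 4.780×10^14 m³ over 3.66×10^14 m² → Δh = 1.31 m = 130 cm.

≈ 130 cm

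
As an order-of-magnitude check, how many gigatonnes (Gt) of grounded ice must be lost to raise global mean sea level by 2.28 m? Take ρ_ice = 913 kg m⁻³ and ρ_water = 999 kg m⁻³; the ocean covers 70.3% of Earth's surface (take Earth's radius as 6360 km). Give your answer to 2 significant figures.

Required water volume = Δh × A = 2.28 m × 3.57×10^14 m² = 8.147×10^14 m³.
ρ_w = 999 kg m⁻³, so the mass of water = 8.147×10^14 m³ × 999 kg m⁻³ = 8.139×10^17 kg = 8.1×10^5 Gt (and the same mass of ice, by conservation).

≈ 8.1×10^5 Gt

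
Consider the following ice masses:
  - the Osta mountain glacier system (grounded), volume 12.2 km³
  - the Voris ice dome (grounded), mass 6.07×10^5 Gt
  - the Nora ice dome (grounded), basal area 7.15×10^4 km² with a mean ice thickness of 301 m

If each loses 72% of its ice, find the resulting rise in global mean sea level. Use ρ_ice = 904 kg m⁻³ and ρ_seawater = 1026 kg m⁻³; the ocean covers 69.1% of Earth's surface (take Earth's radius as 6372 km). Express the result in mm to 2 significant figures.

Osta: 0.72 × 12.2 km³ × (904/1026) = 7.740 km³ of water.
Voris: 0.72 × 6.07×10^5 Gt = 4.370×10^17 kg; dividing by ρ_w = 1026 kg m⁻³ gives 4.260×10^14 m³ of water.
Nora: ice volume = 7.15×10^4 km² × 301 m = 2.152×10^4 km³; 0.72 × 2.152×10^4 × (904/1026) = 1.365×10^4 km³ of water.
Total added water ≈ 4.396×10^14 m³ over 3.53×10^14 m² → Δh = 1.25 m = 1200 mm.

≈ 1200 mm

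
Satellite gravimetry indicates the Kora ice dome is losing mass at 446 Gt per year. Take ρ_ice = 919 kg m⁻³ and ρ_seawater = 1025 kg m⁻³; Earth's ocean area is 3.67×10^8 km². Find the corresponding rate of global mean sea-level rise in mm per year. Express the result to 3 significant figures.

≈ 1.19 mm/yr

ρ_w = 1025 kg m⁻³. Annual water volume added = 446 Gt / ρ_w = 4.460×10^14 kg / 1025 kg m⁻³ = 4.351×10^11 m³.
Δh per year = 4.351×10^11 / 3.67×10^14 = 1.19×10^-3 m = 1.19 mm.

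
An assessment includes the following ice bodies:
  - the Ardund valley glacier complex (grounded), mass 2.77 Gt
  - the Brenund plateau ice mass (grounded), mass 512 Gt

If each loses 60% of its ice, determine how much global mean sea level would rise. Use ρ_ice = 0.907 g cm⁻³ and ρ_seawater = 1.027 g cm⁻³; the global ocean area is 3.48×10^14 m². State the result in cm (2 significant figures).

≈ 0.086 cm

Ardund: 0.6 × 2.77 Gt = 1.662×10^12 kg; dividing by ρ_w = 1.027 g cm⁻³ = 1027 kg m⁻³ gives 1.618×10^9 m³ of water.
Brenund: 0.6 × 512 Gt = 3.072×10^14 kg; dividing by ρ_w = 1027 kg m⁻³ gives 2.991×10^11 m³ of water.
Total added water ≈ 3.007×10^11 m³ over 3.48×10^14 m² → Δh = 8.64×10^-4 m = 0.086 cm.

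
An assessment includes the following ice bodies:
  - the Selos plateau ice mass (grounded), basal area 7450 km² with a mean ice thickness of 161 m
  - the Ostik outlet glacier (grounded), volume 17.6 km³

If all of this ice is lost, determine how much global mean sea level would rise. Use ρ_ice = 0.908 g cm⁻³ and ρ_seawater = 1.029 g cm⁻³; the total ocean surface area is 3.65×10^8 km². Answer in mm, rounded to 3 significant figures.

≈ 2.94 mm

Selos: ice volume = 7450 km² × 161 m = 1199 km³; 1199 × (908/1029) = 1058 km³ of water.
Ostik: 17.6 km³ × (908/1029) = 15.53 km³ of water.
Total added water ≈ 1.074×10^12 m³ over 3.65×10^14 m² → Δh = 2.94×10^-3 m = 2.94 mm.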